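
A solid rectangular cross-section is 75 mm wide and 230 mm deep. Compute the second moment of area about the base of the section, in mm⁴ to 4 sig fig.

The section: 75 × 230, A = 17 250 mm², y = 115 mm, Ī = 76 043 750 mm⁴.
Transfer it to the base of the section using Ī + A·d² with d = y − 0:
  the section: d = 115 mm → contributes +304 175 000 mm⁴
Total I = 304 175 000 mm⁴.

I_base ≈ 3.042 × 10⁸ mm⁴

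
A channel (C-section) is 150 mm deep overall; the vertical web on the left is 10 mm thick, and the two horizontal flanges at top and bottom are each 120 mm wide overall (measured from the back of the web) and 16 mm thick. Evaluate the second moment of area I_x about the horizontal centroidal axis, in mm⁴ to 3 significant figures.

I_x ≈ 1.87 × 10⁷ mm⁴

Treat the section as a set of non-overlapping primitives; coordinates are from the bounding-box lower-left.
Web: 10 × 150, A = 1 500 mm², y = 75 mm, Ī = 2 812 500 mm⁴.
Top flange (beyond web): 110 × 16, A = 1 760 mm², y = 142 mm, Ī = 37 547 mm⁴.
Bottom flange (beyond web): 110 × 16, A = 1 760 mm², y = 8 mm, Ī = 37 547 mm⁴.
By symmetry the centroid is at mid-height, ȳ = 75 mm.
Transfer each piece to the horizontal centroidal axis using Ī + A·d² with d = y − 75:
  web: d = 0 mm → contributes +2 812 500 mm⁴
  top flange (beyond web): d = 67 mm → contributes +7 938 187 mm⁴
  bottom flange (beyond web): d = -67 mm → contributes +7 938 187 mm⁴
Total I = 18 688 873 mm⁴.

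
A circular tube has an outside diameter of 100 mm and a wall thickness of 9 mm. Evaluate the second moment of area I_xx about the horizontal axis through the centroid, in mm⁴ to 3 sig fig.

I_xx ≈ 2.69 × 10⁶ mm⁴

Treat the section as a set of non-overlapping primitives; coordinates are from the bounding-box lower-left.
Outer circle: ⌀100, A = 7 854 mm², y = 50 mm, Ī = 4 908 739 mm⁴.
Bore (subtracted): ⌀82, A = 5 281 mm², y = 50 mm, Ī = 2 219 347 mm⁴.
By symmetry the centroid is at mid-height, ȳ = 50 mm.
All pieces are centred on the horizontal axis through the centroid, so I = ΣĪ (holes subtracted) = 2 689 391 mm⁴.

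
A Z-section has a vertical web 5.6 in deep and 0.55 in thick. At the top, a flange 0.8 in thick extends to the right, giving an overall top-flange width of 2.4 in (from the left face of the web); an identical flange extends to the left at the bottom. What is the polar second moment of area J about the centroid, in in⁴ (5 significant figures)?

Break the section into simple shapes (no overlaps), measuring from the bottom-left corner of the bounding box.
Web: 0.55 × 5.6, A = 3.08 in², y = 2.8 in, Ī = 8.049067 in⁴.
Top flange (beyond web): 1.85 × 0.8, A = 1.48 in², y = 5.2 in, Ī = 0.07893333 in⁴.
Bottom flange (beyond web): 1.85 × 0.8, A = 1.48 in², y = 0.4 in, Ī = 0.07893333 in⁴.
Centroid: ȳ = ΣA·y / ΣA = 2.8 in.
Transfer each piece to the centroidal x-axis using Ī + A·d² with d = y − 2.8:
  web: d = 0 in → contributes +8.049067 in⁴
  top flange (beyond web): d = 2.4 in → contributes +8.603733 in⁴
  bottom flange (beyond web): d = -2.4 in → contributes +8.603733 in⁴
Total I = 25.25653 in⁴.
For the y-axis: x̄ = 2.125 in.
Repeating about the centroidal y-axis gives I_y = 5.184258 in⁴.
Polar second moment: J = I_x + I_y = 30.44079 in⁴.

J ≈ 30.441 in⁴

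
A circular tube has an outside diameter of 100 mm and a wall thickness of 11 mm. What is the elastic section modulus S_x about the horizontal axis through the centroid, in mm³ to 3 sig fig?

S_x ≈ 6.18 × 10⁴ mm³

Split into non-overlapping primitives; take the origin at the lower-left of the bounding box.
Outer circle: ⌀100, A = 7 854 mm², y = 50 mm, Ī = 4 908 739 mm⁴.
Bore (subtracted): ⌀78, A = 4778.4 mm², y = 50 mm, Ī = 1 816 972 mm⁴.
By symmetry the centroid is at mid-height, ȳ = 50 mm.
All pieces are centred on the horizontal axis through the centroid, so I = ΣĪ (holes subtracted) = 3 091 766 mm⁴.
Extreme fibre distance c = 50 mm; S = I/c = 61 835 mm³.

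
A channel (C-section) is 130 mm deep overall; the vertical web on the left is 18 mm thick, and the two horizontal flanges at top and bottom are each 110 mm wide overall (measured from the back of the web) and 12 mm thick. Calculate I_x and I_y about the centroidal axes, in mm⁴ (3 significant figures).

I_x ≈ 1.10 × 10⁷ mm⁴, I_y ≈ 5.06 × 10⁶ mm⁴

Break the section into simple shapes (no overlaps), measuring from the bottom-left corner of the bounding box.
Web: 18 × 130, A = 2 340 mm², y = 65 mm, Ī = 3 295 500 mm⁴.
Top flange (beyond web): 92 × 12, A = 1 104 mm², y = 124 mm, Ī = 13 248 mm⁴.
Bottom flange (beyond web): 92 × 12, A = 1 104 mm², y = 6 mm, Ī = 13 248 mm⁴.
By symmetry the centroid is at mid-height, ȳ = 65 mm.
Transfer each piece to the centroidal x-axis using Ī + A·d² with d = y − 65:
  web: d = 0 mm → contributes +3 295 500 mm⁴
  top flange (beyond web): d = 59 mm → contributes +3 856 272 mm⁴
  bottom flange (beyond web): d = -59 mm → contributes +3 856 272 mm⁴
Total I = 11 008 044 mm⁴.
For the y-axis: x̄ = 35.702 mm.
Repeating about the centroidal y-axis gives I_y = 5 057 084 mm⁴.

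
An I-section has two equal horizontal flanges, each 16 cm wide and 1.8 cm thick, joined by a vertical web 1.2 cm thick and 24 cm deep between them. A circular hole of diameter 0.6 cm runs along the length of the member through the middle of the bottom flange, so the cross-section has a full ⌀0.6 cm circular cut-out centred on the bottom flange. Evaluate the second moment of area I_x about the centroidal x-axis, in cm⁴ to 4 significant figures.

I_x ≈ 1.094 × 10⁴ cm⁴

Split into non-overlapping primitives; take the origin at the lower-left of the bounding box.
Bottom flange: 16 × 1.8, A = 28.8 cm², y = 0.9 cm, Ī = 7.776 cm⁴.
Web: 1.2 × 24, A = 28.8 cm², y = 13.8 cm, Ī = 1382.4 cm⁴.
Top flange: 16 × 1.8, A = 28.8 cm², y = 26.7 cm, Ī = 7.776 cm⁴.
Hole (subtracted): ⌀0.6, A = 0.282743 cm², y = 0.9 cm, Ī = 0.00636173 cm⁴.
Centroid: ȳ = ΣA·y / ΣA = 13.8424 cm.
Transfer each piece to the centroidal x-axis using Ī + A·d² with d = y − 13.8424:
  bottom flange: d = -12.9424 cm → contributes +4831.91 cm⁴
  web: d = -0.0423538 cm → contributes +1382.45 cm⁴
  top flange: d = 12.8576 cm → contributes +4768.97 cm⁴
  hole: d = -12.9424 cm → contributes −47.3671 cm⁴
Total I = 10 936 cm⁴.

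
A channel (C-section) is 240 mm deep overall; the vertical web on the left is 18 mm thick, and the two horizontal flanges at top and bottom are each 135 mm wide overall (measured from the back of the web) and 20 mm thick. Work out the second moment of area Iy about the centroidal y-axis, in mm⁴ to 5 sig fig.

Break the section into simple shapes (no overlaps), measuring from the bottom-left corner of the bounding box.
Web: 18 × 240, A = 4 320 mm², x = 9 mm, Ī = 116 640 mm⁴.
Top flange (beyond web): 117 × 20, A = 2 340 mm², x = 76.5 mm, Ī = 2 669 355 mm⁴.
Bottom flange (beyond web): 117 × 20, A = 2 340 mm², x = 76.5 mm, Ī = 2 669 355 mm⁴.
Centroid: x̄ = ΣA·x / ΣA = 44.1 mm.
Transfer each piece to the centroidal y-axis using Ī + A·d² with d = x − 44.1:
  web: d = -35.1 mm → contributes +5 438 923 mm⁴
  top flange (beyond web): d = 32.4 mm → contributes +5 125 793 mm⁴
  bottom flange (beyond web): d = 32.4 mm → contributes +5 125 793 mm⁴
Total I = 15 690 510 mm⁴.

Iy ≈ 1.5691 × 10⁷ mm⁴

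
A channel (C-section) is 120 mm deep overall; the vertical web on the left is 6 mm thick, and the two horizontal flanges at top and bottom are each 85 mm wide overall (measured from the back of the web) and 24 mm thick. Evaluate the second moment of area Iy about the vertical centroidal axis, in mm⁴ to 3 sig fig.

Iy ≈ 3.07 × 10⁶ mm⁴

Treat the section as a set of non-overlapping primitives; coordinates are from the bounding-box lower-left.
Web: 6 × 120, A = 720 mm², x = 3 mm, Ī = 2 160 mm⁴.
Top flange (beyond web): 79 × 24, A = 1 896 mm², x = 45.5 mm, Ī = 986 078 mm⁴.
Bottom flange (beyond web): 79 × 24, A = 1 896 mm², x = 45.5 mm, Ī = 986 078 mm⁴.
Centroid: x̄ = ΣA·x / ΣA = 38.718 mm.
Transfer each piece to the vertical centroidal axis using Ī + A·d² with d = x − 38.718:
  web: d = -35.718 mm → contributes +920 723 mm⁴
  top flange (beyond web): d = 6.7819 mm → contributes +1 073 283 mm⁴
  bottom flange (beyond web): d = 6.7819 mm → contributes +1 073 283 mm⁴
Total I = 3 067 289 mm⁴.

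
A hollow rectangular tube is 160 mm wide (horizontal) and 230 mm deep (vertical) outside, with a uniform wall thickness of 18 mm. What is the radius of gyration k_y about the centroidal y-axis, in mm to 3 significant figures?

k_y ≈ 61.2 mm

Decompose the section into non-overlapping parts with the origin at the bottom-left of its bounding rectangle.
Outer rectangle: 160 × 230, A = 36 800 mm², x = 80 mm, Ī = 78 506 667 mm⁴.
Inner void (subtracted): 124 × 194, A = 24 056 mm², x = 80 mm, Ī = 30 823 755 mm⁴.
By symmetry the centroid is at mid-width, x̄ = 80 mm.
All pieces are centred on the centroidal y-axis, so I = ΣĪ (holes subtracted) = 47 682 912 mm⁴.
Radius of gyration: k = √(I/A) = √(47 682 912 / 12 744) = 61.169 mm.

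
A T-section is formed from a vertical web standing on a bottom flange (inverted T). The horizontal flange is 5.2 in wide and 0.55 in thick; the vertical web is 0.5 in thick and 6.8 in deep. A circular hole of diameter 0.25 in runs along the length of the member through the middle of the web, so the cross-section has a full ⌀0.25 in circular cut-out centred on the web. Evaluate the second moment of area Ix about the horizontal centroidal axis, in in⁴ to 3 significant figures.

Ix ≈ 34.0 in⁴

Treat the section as a set of non-overlapping primitives; coordinates are from the bounding-box lower-left.
Flange: 5.2 × 0.55, A = 2.86 in², y = 0.275 in, Ī = 0.072096 in⁴.
Web: 0.5 × 6.8, A = 3.4 in², y = 3.95 in, Ī = 13.101 in⁴.
Hole (subtracted): ⌀0.25, A = 0.049087 in², y = 3.95 in, Ī = 0.00019175 in⁴.
Centroid: ȳ = ΣA·y / ΣA = 2.2577 in.
Transfer each piece to the horizontal centroidal axis using Ī + A·d² with d = y − 2.2577:
  flange: d = -1.9827 in → contributes +11.315 in⁴
  web: d = 1.6923 in → contributes +22.838 in⁴
  hole: d = 1.6923 in → contributes −0.14077 in⁴
Total I = 34.013 in⁴.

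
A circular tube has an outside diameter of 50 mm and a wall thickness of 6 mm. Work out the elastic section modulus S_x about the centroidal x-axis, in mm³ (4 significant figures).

S_x ≈ 8178 mm³

Split into non-overlapping primitives; take the origin at the lower-left of the bounding box.
Outer circle: ⌀50, A = 1963.5 mm², y = 25 mm, Ī = 306 796 mm⁴.
Bore (subtracted): ⌀38, A = 1134.11 mm², y = 25 mm, Ī = 102 354 mm⁴.
By symmetry the centroid is at mid-height, ȳ = 25 mm.
All pieces are centred on the centroidal x-axis, so I = ΣĪ (holes subtracted) = 204 442 mm⁴.
Extreme fibre distance c = 25 mm; S = I/c = 8177.69 mm³.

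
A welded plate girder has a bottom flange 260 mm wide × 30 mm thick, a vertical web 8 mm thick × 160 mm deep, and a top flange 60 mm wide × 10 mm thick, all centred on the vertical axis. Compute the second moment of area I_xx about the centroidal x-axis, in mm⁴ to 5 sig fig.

Break the section into simple shapes (no overlaps), measuring from the bottom-left corner of the bounding box.
Bottom plate: 260 × 30, A = 7 800 mm², y = 15 mm, Ī = 585 000 mm⁴.
Web plate: 8 × 160, A = 1 280 mm², y = 110 mm, Ī = 2 730 667 mm⁴.
Top plate: 60 × 10, A = 600 mm², y = 195 mm, Ī = 5 000 mm⁴.
Centroid: ȳ = ΣA·y / ΣA = 38.71901 mm.
Transfer each piece to the centroidal x-axis using Ī + A·d² with d = y − 38.71901:
  bottom plate: d = -23.71901 mm → contributes +4 973 213 mm⁴
  web plate: d = 71.28099 mm → contributes +9 234 321 mm⁴
  top plate: d = 156.281 mm → contributes +14 659 249 mm⁴
Total I = 28 866 782 mm⁴.

I_xx ≈ 2.8867 × 10⁷ mm⁴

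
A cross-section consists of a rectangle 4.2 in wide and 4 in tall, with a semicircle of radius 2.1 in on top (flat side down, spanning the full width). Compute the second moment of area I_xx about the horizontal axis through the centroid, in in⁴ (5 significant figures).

Decompose the section into non-overlapping parts with the origin at the bottom-left of its bounding rectangle.
Rectangular body: 4.2 × 4, A = 16.8 in², y = 2 in, Ī = 22.4 in⁴.
Semicircular cap: semicircle r = 2.1, A = 6.927212 in², y = 4.891268 in, Ī = 2.134564 in⁴.
Centroid: ȳ = ΣA·y / ΣA = 2.844112 in.
Transfer each piece to the horizontal axis through the centroid using Ī + A·d² with d = y − 2.844112:
  rectangular body: d = -0.844112 in → contributes +34.37042 in⁴
  semicircular cap: d = 2.047156 in → contributes +31.16545 in⁴
Total I = 65.53587 in⁴.

I_xx ≈ 65.536 in⁴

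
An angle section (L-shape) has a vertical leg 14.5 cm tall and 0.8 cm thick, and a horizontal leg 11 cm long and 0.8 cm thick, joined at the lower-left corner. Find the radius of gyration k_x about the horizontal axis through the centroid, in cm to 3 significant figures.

Split into non-overlapping primitives; take the origin at the lower-left of the bounding box.
Vertical leg: 0.8 × 14.5, A = 11.6 cm², y = 7.25 cm, Ī = 203.24 cm⁴.
Horizontal leg (remainder): 10.2 × 0.8, A = 8.16 cm², y = 0.4 cm, Ī = 0.4352 cm⁴.
Centroid: ȳ = ΣA·y / ΣA = 4.4213 cm.
Transfer each piece to the horizontal axis through the centroid using Ī + A·d² with d = y − 4.4213:
  vertical leg: d = 2.8287 cm → contributes +296.06 cm⁴
  horizontal leg (remainder): d = -4.0213 cm → contributes +132.39 cm⁴
Total I = 428.45 cm⁴.
Radius of gyration: k = √(I/A) = √(428.45 / 19.76) = 4.6565 cm.

k_x ≈ 4.66 cm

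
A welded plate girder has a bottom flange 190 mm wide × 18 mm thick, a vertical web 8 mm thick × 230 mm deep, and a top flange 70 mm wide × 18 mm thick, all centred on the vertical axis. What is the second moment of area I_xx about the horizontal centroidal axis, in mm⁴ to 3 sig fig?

I_xx ≈ 6.92 × 10⁷ mm⁴

Break the section into simple shapes (no overlaps), measuring from the bottom-left corner of the bounding box.
Bottom plate: 190 × 18, A = 3 420 mm², y = 9 mm, Ī = 92 340 mm⁴.
Web plate: 8 × 230, A = 1 840 mm², y = 133 mm, Ī = 8 111 333 mm⁴.
Top plate: 70 × 18, A = 1 260 mm², y = 257 mm, Ī = 34 020 mm⁴.
Centroid: ȳ = ΣA·y / ΣA = 91.92 mm.
Transfer each piece to the horizontal centroidal axis using Ī + A·d² with d = y − 91.92:
  bottom plate: d = -82.92 mm → contributes +23 607 463 mm⁴
  web plate: d = 41.08 mm → contributes +11 216 418 mm⁴
  top plate: d = 165.08 mm → contributes +34 370 690 mm⁴
Total I = 69 194 572 mm⁴.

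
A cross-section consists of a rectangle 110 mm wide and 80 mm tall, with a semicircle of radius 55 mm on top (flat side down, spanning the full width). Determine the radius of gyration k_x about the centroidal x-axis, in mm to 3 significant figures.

k_x ≈ 36.5 mm

Decompose the section into non-overlapping parts with the origin at the bottom-left of its bounding rectangle.
Rectangular body: 110 × 80, A = 8 800 mm², y = 40 mm, Ī = 4 693 333 mm⁴.
Semicircular cap: semicircle r = 55, A = 4751.7 mm², y = 103.34 mm, Ī = 1 004 345 mm⁴.
Centroid: ȳ = ΣA·y / ΣA = 62.21 mm.
Transfer each piece to the centroidal x-axis using Ī + A·d² with d = y − 62.21:
  rectangular body: d = -22.21 mm → contributes +9 034 253 mm⁴
  semicircular cap: d = 41.133 mm → contributes +9 043 662 mm⁴
Total I = 18 077 915 mm⁴.
Radius of gyration: k = √(I/A) = √(18 077 915 / 13 552) = 36.524 mm.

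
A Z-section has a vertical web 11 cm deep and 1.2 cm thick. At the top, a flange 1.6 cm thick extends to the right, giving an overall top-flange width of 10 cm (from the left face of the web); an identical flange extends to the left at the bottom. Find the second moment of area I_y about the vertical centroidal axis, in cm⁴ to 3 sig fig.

I_y ≈ 887 cm⁴

Decompose the section into non-overlapping parts with the origin at the bottom-left of its bounding rectangle.
Web: 1.2 × 11, A = 13.2 cm², x = 9.4 cm, Ī = 1.584 cm⁴.
Top flange (beyond web): 8.8 × 1.6, A = 14.08 cm², x = 14.4 cm, Ī = 90.863 cm⁴.
Bottom flange (beyond web): 8.8 × 1.6, A = 14.08 cm², x = 4.4 cm, Ī = 90.863 cm⁴.
Centroid: x̄ = ΣA·x / ΣA = 9.4 cm.
Transfer each piece to the vertical centroidal axis using Ī + A·d² with d = x − 9.4:
  web: d = 0 cm → contributes +1.584 cm⁴
  top flange (beyond web): d = 5 cm → contributes +442.86 cm⁴
  bottom flange (beyond web): d = -5 cm → contributes +442.86 cm⁴
Total I = 887.31 cm⁴.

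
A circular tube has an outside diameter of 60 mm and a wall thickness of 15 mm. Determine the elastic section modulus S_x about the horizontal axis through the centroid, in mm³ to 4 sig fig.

S_x ≈ 1.988 × 10⁴ mm³

Treat the section as a set of non-overlapping primitives; coordinates are from the bounding-box lower-left.
Outer circle: ⌀60, A = 2827.43 mm², y = 30 mm, Ī = 636 173 mm⁴.
Bore (subtracted): ⌀30, A = 706.858 mm², y = 30 mm, Ī = 39760.8 mm⁴.
By symmetry the centroid is at mid-height, ȳ = 30 mm.
All pieces are centred on the horizontal axis through the centroid, so I = ΣĪ (holes subtracted) = 596 412 mm⁴.
Extreme fibre distance c = 30 mm; S = I/c = 19880.4 mm³.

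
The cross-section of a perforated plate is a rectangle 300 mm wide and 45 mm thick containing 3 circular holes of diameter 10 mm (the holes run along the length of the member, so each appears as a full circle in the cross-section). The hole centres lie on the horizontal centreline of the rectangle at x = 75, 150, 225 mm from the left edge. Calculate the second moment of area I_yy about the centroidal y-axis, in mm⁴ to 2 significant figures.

Break the section into simple shapes (no overlaps), measuring from the bottom-left corner of the bounding box.
Plate: 300 × 45, A = 13 500 mm², x = 150 mm, Ī = 101 250 000 mm⁴.
Hole 1 (subtracted): ⌀10, A = 78.54 mm², x = 75 mm, Ī = 490.9 mm⁴.
Hole 2 (subtracted): ⌀10, A = 78.54 mm², x = 150 mm, Ī = 490.9 mm⁴.
Hole 3 (subtracted): ⌀10, A = 78.54 mm², x = 225 mm, Ī = 490.9 mm⁴.
By symmetry the centroid is at mid-width, x̄ = 150 mm.
Transfer each piece to the centroidal y-axis using Ī + A·d² with d = x − 150:
  plate: d = 0 mm → contributes +101 250 000 mm⁴
  hole 1: d = -75 mm → contributes −442 277 mm⁴
  hole 2: d = 0 mm → contributes −490.9 mm⁴
  hole 3: d = 75 mm → contributes −442 277 mm⁴
Total I = 100 364 954 mm⁴.

I_yy ≈ 1.0 × 10⁸ mm⁴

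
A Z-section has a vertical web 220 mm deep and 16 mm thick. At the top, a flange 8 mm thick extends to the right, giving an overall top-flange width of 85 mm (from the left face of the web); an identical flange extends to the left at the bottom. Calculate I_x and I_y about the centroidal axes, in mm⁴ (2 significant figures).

I_x ≈ 2.7 × 10⁷ mm⁴, I_y ≈ 2.5 × 10⁶ mm⁴

Break the section into simple shapes (no overlaps), measuring from the bottom-left corner of the bounding box.
Web: 16 × 220, A = 3 520 mm², y = 110 mm, Ī = 14 197 333 mm⁴.
Top flange (beyond web): 69 × 8, A = 552 mm², y = 216 mm, Ī = 2 944 mm⁴.
Bottom flange (beyond web): 69 × 8, A = 552 mm², y = 4 mm, Ī = 2 944 mm⁴.
Centroid: ȳ = ΣA·y / ΣA = 110 mm.
Transfer each piece to the centroidal x-axis using Ī + A·d² with d = y − 110:
  web: d = 0 mm → contributes +14 197 333 mm⁴
  top flange (beyond web): d = 106 mm → contributes +6 205 216 mm⁴
  bottom flange (beyond web): d = -106 mm → contributes +6 205 216 mm⁴
Total I = 26 607 765 mm⁴.
For the y-axis: x̄ = 77 mm.
Repeating about the centroidal y-axis gives I_y = 2 507 205 mm⁴.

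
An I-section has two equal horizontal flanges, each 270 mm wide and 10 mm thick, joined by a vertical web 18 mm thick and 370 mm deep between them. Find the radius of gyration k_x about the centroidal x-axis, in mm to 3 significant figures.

Decompose the section into non-overlapping parts with the origin at the bottom-left of its bounding rectangle.
Bottom flange: 270 × 10, A = 2 700 mm², y = 5 mm, Ī = 22 500 mm⁴.
Web: 18 × 370, A = 6 660 mm², y = 195 mm, Ī = 75 979 500 mm⁴.
Top flange: 270 × 10, A = 2 700 mm², y = 385 mm, Ī = 22 500 mm⁴.
By symmetry the centroid is at mid-height, ȳ = 195 mm.
Transfer each piece to the centroidal x-axis using Ī + A·d² with d = y − 195:
  bottom flange: d = -190 mm → contributes +97 492 500 mm⁴
  web: d = 0 mm → contributes +75 979 500 mm⁴
  top flange: d = 190 mm → contributes +97 492 500 mm⁴
Total I = 270 964 500 mm⁴.
Radius of gyration: k = √(I/A) = √(270 964 500 / 12 060) = 149.89 mm.

k_x ≈ 150 mm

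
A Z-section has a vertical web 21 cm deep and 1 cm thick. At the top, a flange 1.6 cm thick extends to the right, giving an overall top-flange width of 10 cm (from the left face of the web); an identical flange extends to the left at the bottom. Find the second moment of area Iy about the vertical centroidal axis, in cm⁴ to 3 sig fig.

Iy ≈ 916 cm⁴

Treat the section as a set of non-overlapping primitives; coordinates are from the bounding-box lower-left.
Web: 1 × 21, A = 21 cm², x = 9.5 cm, Ī = 1.75 cm⁴.
Top flange (beyond web): 9 × 1.6, A = 14.4 cm², x = 14.5 cm, Ī = 97.2 cm⁴.
Bottom flange (beyond web): 9 × 1.6, A = 14.4 cm², x = 4.5 cm, Ī = 97.2 cm⁴.
Centroid: x̄ = ΣA·x / ΣA = 9.5 cm.
Transfer each piece to the vertical centroidal axis using Ī + A·d² with d = x − 9.5:
  web: d = 0 cm → contributes +1.75 cm⁴
  top flange (beyond web): d = 5 cm → contributes +457.2 cm⁴
  bottom flange (beyond web): d = -5 cm → contributes +457.2 cm⁴
Total I = 916.15 cm⁴.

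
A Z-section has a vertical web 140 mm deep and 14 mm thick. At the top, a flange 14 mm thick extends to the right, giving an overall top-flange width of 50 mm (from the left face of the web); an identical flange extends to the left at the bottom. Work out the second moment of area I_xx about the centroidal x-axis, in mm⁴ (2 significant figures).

I_xx ≈ 7.2 × 10⁶ mm⁴

Split into non-overlapping primitives; take the origin at the lower-left of the bounding box.
Web: 14 × 140, A = 1 960 mm², y = 70 mm, Ī = 3 201 333 mm⁴.
Top flange (beyond web): 36 × 14, A = 504 mm², y = 133 mm, Ī = 8 232 mm⁴.
Bottom flange (beyond web): 36 × 14, A = 504 mm², y = 7 mm, Ī = 8 232 mm⁴.
Centroid: ȳ = ΣA·y / ΣA = 70 mm.
Transfer each piece to the centroidal x-axis using Ī + A·d² with d = y − 70:
  web: d = 0 mm → contributes +3 201 333 mm⁴
  top flange (beyond web): d = 63 mm → contributes +2 008 608 mm⁴
  bottom flange (beyond web): d = -63 mm → contributes +2 008 608 mm⁴
Total I = 7 218 549 mm⁴.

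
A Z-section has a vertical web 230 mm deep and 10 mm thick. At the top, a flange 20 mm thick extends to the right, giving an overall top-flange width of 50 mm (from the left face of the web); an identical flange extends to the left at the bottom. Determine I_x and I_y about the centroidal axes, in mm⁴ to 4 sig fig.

Break the section into simple shapes (no overlaps), measuring from the bottom-left corner of the bounding box.
Web: 10 × 230, A = 2 300 mm², y = 115 mm, Ī = 10 139 167 mm⁴.
Top flange (beyond web): 40 × 20, A = 800 mm², y = 220 mm, Ī = 26666.7 mm⁴.
Bottom flange (beyond web): 40 × 20, A = 800 mm², y = 10 mm, Ī = 26666.7 mm⁴.
Centroid: ȳ = ΣA·y / ΣA = 115 mm.
Transfer each piece to the centroidal x-axis using Ī + A·d² with d = y − 115:
  web: d = 0 mm → contributes +10 139 167 mm⁴
  top flange (beyond web): d = 105 mm → contributes +8 846 667 mm⁴
  bottom flange (beyond web): d = -105 mm → contributes +8 846 667 mm⁴
Total I = 27 832 500 mm⁴.
For the y-axis: x̄ = 45 mm.
Repeating about the centroidal y-axis gives I_y = 1 232 500 mm⁴.

I_x ≈ 2.783 × 10⁷ mm⁴, I_y ≈ 1.233 × 10⁶ mm⁴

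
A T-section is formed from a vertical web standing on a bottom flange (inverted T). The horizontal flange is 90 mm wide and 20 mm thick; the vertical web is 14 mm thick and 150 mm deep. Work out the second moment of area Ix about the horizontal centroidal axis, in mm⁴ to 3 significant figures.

Treat the section as a set of non-overlapping primitives; coordinates are from the bounding-box lower-left.
Flange: 90 × 20, A = 1 800 mm², y = 10 mm, Ī = 60 000 mm⁴.
Web: 14 × 150, A = 2 100 mm², y = 95 mm, Ī = 3 937 500 mm⁴.
Centroid: ȳ = ΣA·y / ΣA = 55.769 mm.
Transfer each piece to the horizontal centroidal axis using Ī + A·d² with d = y − 55.769:
  flange: d = -45.769 mm → contributes +3 830 680 mm⁴
  web: d = 39.231 mm → contributes +7 169 512 mm⁴
Total I = 11 000 192 mm⁴.

Ix ≈ 1.10 × 10⁷ mm⁴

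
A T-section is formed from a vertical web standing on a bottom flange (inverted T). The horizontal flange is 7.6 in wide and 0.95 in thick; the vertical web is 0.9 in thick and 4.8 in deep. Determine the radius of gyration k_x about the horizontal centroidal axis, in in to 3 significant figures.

k_x ≈ 1.64 in

Split into non-overlapping primitives; take the origin at the lower-left of the bounding box.
Flange: 7.6 × 0.95, A = 7.22 in², y = 0.475 in, Ī = 0.543 in⁴.
Web: 0.9 × 4.8, A = 4.32 in², y = 3.35 in, Ī = 8.2944 in⁴.
Centroid: ȳ = ΣA·y / ΣA = 1.5513 in.
Transfer each piece to the horizontal centroidal axis using Ī + A·d² with d = y − 1.5513:
  flange: d = -1.0763 in → contributes +8.9061 in⁴
  web: d = 1.7987 in → contributes +22.272 in⁴
Total I = 31.178 in⁴.
Radius of gyration: k = √(I/A) = √(31.178 / 11.54) = 1.6437 in.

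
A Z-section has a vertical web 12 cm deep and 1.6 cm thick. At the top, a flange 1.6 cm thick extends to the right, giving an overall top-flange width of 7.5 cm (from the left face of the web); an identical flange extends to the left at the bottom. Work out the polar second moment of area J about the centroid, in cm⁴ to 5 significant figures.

J ≈ 1069.3 cm⁴

Break the section into simple shapes (no overlaps), measuring from the bottom-left corner of the bounding box.
Web: 1.6 × 12, A = 19.2 cm², y = 6 cm, Ī = 230.4 cm⁴.
Top flange (beyond web): 5.9 × 1.6, A = 9.44 cm², y = 11.2 cm, Ī = 2.013867 cm⁴.
Bottom flange (beyond web): 5.9 × 1.6, A = 9.44 cm², y = 0.8 cm, Ī = 2.013867 cm⁴.
Centroid: ȳ = ΣA·y / ΣA = 6 cm.
Transfer each piece to the centroidal x-axis using Ī + A·d² with d = y − 6:
  web: d = 0 cm → contributes +230.4 cm⁴
  top flange (beyond web): d = 5.2 cm → contributes +257.2715 cm⁴
  bottom flange (beyond web): d = -5.2 cm → contributes +257.2715 cm⁴
Total I = 744.9429 cm⁴.
For the y-axis: x̄ = 6.7 cm.
Repeating about the centroidal y-axis gives I_y = 324.3637 cm⁴.
Polar second moment: J = I_x + I_y = 1069.307 cm⁴.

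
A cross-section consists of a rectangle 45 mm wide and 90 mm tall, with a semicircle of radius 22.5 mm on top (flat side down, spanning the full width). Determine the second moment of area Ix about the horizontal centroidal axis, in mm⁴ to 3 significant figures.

Ix ≈ 4.74 × 10⁶ mm⁴

Treat the section as a set of non-overlapping primitives; coordinates are from the bounding-box lower-left.
Rectangular body: 45 × 90, A = 4 050 mm², y = 45 mm, Ī = 2 733 750 mm⁴.
Semicircular cap: semicircle r = 22.5, A = 795.22 mm², y = 99.549 mm, Ī = 28 130 mm⁴.
Centroid: ȳ = ΣA·y / ΣA = 53.953 mm.
Transfer each piece to the horizontal centroidal axis using Ī + A·d² with d = y − 53.953:
  rectangular body: d = -8.9528 mm → contributes +3 058 371 mm⁴
  semicircular cap: d = 45.596 mm → contributes +1 681 412 mm⁴
Total I = 4 739 783 mm⁴.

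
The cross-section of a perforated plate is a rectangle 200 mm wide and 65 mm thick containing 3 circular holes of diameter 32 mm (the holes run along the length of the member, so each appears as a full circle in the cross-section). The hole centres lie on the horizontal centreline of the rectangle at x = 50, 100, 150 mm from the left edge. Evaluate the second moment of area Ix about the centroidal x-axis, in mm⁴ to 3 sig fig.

Split into non-overlapping primitives; take the origin at the lower-left of the bounding box.
Plate: 200 × 65, A = 13 000 mm², y = 32.5 mm, Ī = 4 577 083 mm⁴.
Hole 1 (subtracted): ⌀32, A = 804.25 mm², y = 32.5 mm, Ī = 51 472 mm⁴.
Hole 2 (subtracted): ⌀32, A = 804.25 mm², y = 32.5 mm, Ī = 51 472 mm⁴.
Hole 3 (subtracted): ⌀32, A = 804.25 mm², y = 32.5 mm, Ī = 51 472 mm⁴.
By symmetry the centroid is at mid-height, ȳ = 32.5 mm.
All pieces are centred on the centroidal x-axis, so I = ΣĪ (holes subtracted) = 4 422 668 mm⁴.

Ix ≈ 4.42 × 10⁶ mm⁴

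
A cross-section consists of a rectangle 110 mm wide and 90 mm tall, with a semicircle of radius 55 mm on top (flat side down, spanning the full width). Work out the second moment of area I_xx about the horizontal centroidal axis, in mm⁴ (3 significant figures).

Break the section into simple shapes (no overlaps), measuring from the bottom-left corner of the bounding box.
Rectangular body: 110 × 90, A = 9 900 mm², y = 45 mm, Ī = 6 682 500 mm⁴.
Semicircular cap: semicircle r = 55, A = 4751.7 mm², y = 113.34 mm, Ī = 1 004 345 mm⁴.
Centroid: ȳ = ΣA·y / ΣA = 67.164 mm.
Transfer each piece to the horizontal centroidal axis using Ī + A·d² with d = y − 67.164:
  rectangular body: d = -22.164 mm → contributes +11 545 863 mm⁴
  semicircular cap: d = 46.179 mm → contributes +11 137 078 mm⁴
Total I = 22 682 942 mm⁴.

I_xx ≈ 2.27 × 10⁷ mm⁴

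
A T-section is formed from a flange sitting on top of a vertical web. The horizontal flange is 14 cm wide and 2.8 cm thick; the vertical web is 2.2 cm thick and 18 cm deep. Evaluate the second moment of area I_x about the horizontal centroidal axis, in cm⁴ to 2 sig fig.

I_x ≈ 3200 cm⁴

Break the section into simple shapes (no overlaps), measuring from the bottom-left corner of the bounding box.
Flange: 14 × 2.8, A = 39.2 cm², y = 19.4 cm, Ī = 25.61 cm⁴.
Web: 2.2 × 18, A = 39.6 cm², y = 9 cm, Ī = 1 069 cm⁴.
Centroid: ȳ = ΣA·y / ΣA = 14.17 cm.
Transfer each piece to the horizontal centroidal axis using Ī + A·d² with d = y − 14.17:
  flange: d = 5.226 cm → contributes +1 096 cm⁴
  web: d = -5.174 cm → contributes +2 129 cm⁴
Total I = 3 226 cm⁴.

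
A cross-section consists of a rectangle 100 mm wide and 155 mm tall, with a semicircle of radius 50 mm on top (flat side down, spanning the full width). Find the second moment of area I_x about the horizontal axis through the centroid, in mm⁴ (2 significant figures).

I_x ≈ 6.2 × 10⁷ mm⁴

Split into non-overlapping primitives; take the origin at the lower-left of the bounding box.
Rectangular body: 100 × 155, A = 15 500 mm², y = 77.5 mm, Ī = 31 032 292 mm⁴.
Semicircular cap: semicircle r = 50, A = 3 927 mm², y = 176.2 mm, Ī = 685 981 mm⁴.
Centroid: ȳ = ΣA·y / ΣA = 97.46 mm.
Transfer each piece to the horizontal axis through the centroid using Ī + A·d² with d = y − 97.46:
  rectangular body: d = -19.96 mm → contributes +37 204 726 mm⁴
  semicircular cap: d = 78.77 mm → contributes +25 048 843 mm⁴
Total I = 62 253 569 mm⁴.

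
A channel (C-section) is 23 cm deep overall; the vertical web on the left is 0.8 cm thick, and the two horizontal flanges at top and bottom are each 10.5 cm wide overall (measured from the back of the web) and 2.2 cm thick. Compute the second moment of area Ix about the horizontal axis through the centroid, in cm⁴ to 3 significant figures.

Break the section into simple shapes (no overlaps), measuring from the bottom-left corner of the bounding box.
Web: 0.8 × 23, A = 18.4 cm², y = 11.5 cm, Ī = 811.13 cm⁴.
Top flange (beyond web): 9.7 × 2.2, A = 21.34 cm², y = 21.9 cm, Ī = 8.6071 cm⁴.
Bottom flange (beyond web): 9.7 × 2.2, A = 21.34 cm², y = 1.1 cm, Ī = 8.6071 cm⁴.
By symmetry the centroid is at mid-height, ȳ = 11.5 cm.
Transfer each piece to the horizontal axis through the centroid using Ī + A·d² with d = y − 11.5:
  web: d = 0 cm → contributes +811.13 cm⁴
  top flange (beyond web): d = 10.4 cm → contributes +2316.7 cm⁴
  bottom flange (beyond web): d = -10.4 cm → contributes +2316.7 cm⁴
Total I = 5444.6 cm⁴.

Ix ≈ 5440 cm⁴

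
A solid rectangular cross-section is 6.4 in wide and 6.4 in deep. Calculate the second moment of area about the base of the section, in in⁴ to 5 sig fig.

The section: 6.4 × 6.4, A = 40.96 in², y = 3.2 in, Ī = 139.8101 in⁴.
Transfer it to the bottom edge using Ī + A·d² with d = y − 0:
  the section: d = 3.2 in → contributes +559.2405 in⁴
Total I = 559.2405 in⁴.

I_base ≈ 559.24 in⁴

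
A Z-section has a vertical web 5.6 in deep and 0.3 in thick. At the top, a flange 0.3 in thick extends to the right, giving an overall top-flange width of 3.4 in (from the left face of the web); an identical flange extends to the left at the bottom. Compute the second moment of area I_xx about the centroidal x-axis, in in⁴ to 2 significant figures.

Split into non-overlapping primitives; take the origin at the lower-left of the bounding box.
Web: 0.3 × 5.6, A = 1.68 in², y = 2.8 in, Ī = 4.39 in⁴.
Top flange (beyond web): 3.1 × 0.3, A = 0.93 in², y = 5.45 in, Ī = 0.006975 in⁴.
Bottom flange (beyond web): 3.1 × 0.3, A = 0.93 in², y = 0.15 in, Ī = 0.006975 in⁴.
Centroid: ȳ = ΣA·y / ΣA = 2.8 in.
Transfer each piece to the centroidal x-axis using Ī + A·d² with d = y − 2.8:
  web: d = 0 in → contributes +4.39 in⁴
  top flange (beyond web): d = 2.65 in → contributes +6.538 in⁴
  bottom flange (beyond web): d = -2.65 in → contributes +6.538 in⁴
Total I = 17.47 in⁴.

I_xx ≈ 17 in⁴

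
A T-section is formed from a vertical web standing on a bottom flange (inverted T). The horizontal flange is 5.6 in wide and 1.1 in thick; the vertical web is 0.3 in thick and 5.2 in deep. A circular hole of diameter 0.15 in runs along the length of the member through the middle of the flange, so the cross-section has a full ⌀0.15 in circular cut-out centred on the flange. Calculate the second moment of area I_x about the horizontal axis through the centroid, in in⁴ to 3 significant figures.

I_x ≈ 16.5 in⁴

Break the section into simple shapes (no overlaps), measuring from the bottom-left corner of the bounding box.
Flange: 5.6 × 1.1, A = 6.16 in², y = 0.55 in, Ī = 0.62113 in⁴.
Web: 0.3 × 5.2, A = 1.56 in², y = 3.7 in, Ī = 3.5152 in⁴.
Hole (subtracted): ⌀0.15, A = 0.017671 in², y = 0.55 in, Ī = 0.00002485 in⁴.
Centroid: ȳ = ΣA·y / ΣA = 1.188 in.
Transfer each piece to the horizontal axis through the centroid using Ī + A·d² with d = y − 1.188:
  flange: d = -0.63799 in → contributes +3.1284 in⁴
  web: d = 2.512 in → contributes +13.359 in⁴
  hole: d = -0.63799 in → contributes −0.0072177 in⁴
Total I = 16.48 in⁴.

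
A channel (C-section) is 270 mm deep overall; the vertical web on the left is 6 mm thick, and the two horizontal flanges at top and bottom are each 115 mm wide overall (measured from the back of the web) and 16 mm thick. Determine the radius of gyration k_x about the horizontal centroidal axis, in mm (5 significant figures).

Treat the section as a set of non-overlapping primitives; coordinates are from the bounding-box lower-left.
Web: 6 × 270, A = 1 620 mm², y = 135 mm, Ī = 9 841 500 mm⁴.
Top flange (beyond web): 109 × 16, A = 1 744 mm², y = 262 mm, Ī = 37205.33 mm⁴.
Bottom flange (beyond web): 109 × 16, A = 1 744 mm², y = 8 mm, Ī = 37205.33 mm⁴.
By symmetry the centroid is at mid-height, ȳ = 135 mm.
Transfer each piece to the horizontal centroidal axis using Ī + A·d² with d = y − 135:
  web: d = 0 mm → contributes +9 841 500 mm⁴
  top flange (beyond web): d = 127 mm → contributes +28 166 181 mm⁴
  bottom flange (beyond web): d = -127 mm → contributes +28 166 181 mm⁴
Total I = 66 173 863 mm⁴.
Radius of gyration: k = √(I/A) = √(66 173 863 / 5 108) = 113.8198 mm.

k_x ≈ 113.82 mm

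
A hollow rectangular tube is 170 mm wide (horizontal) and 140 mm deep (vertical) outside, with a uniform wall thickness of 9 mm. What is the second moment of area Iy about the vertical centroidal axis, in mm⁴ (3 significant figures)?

Iy ≈ 2.16 × 10⁷ mm⁴

Treat the section as a set of non-overlapping primitives; coordinates are from the bounding-box lower-left.
Outer rectangle: 170 × 140, A = 23 800 mm², x = 85 mm, Ī = 57 318 333 mm⁴.
Inner void (subtracted): 152 × 122, A = 18 544 mm², x = 85 mm, Ī = 35 703 381 mm⁴.
By symmetry the centroid is at mid-width, x̄ = 85 mm.
All pieces are centred on the vertical centroidal axis, so I = ΣĪ (holes subtracted) = 21 614 952 mm⁴.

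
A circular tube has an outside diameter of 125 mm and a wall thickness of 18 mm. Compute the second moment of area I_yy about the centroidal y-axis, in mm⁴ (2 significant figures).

Break the section into simple shapes (no overlaps), measuring from the bottom-left corner of the bounding box.
Outer circle: ⌀125, A = 12 272 mm², x = 62.5 mm, Ī = 11 984 225 mm⁴.
Bore (subtracted): ⌀89, A = 6 221 mm², x = 62.5 mm, Ī = 3 079 853 mm⁴.
By symmetry the centroid is at mid-width, x̄ = 62.5 mm.
All pieces are centred on the centroidal y-axis, so I = ΣĪ (holes subtracted) = 8 904 372 mm⁴.

I_yy ≈ 8.9 × 10⁶ mm⁴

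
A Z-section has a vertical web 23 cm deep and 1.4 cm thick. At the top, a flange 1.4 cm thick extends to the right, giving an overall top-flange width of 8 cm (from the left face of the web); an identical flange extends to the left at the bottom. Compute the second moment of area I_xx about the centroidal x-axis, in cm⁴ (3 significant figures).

Break the section into simple shapes (no overlaps), measuring from the bottom-left corner of the bounding box.
Web: 1.4 × 23, A = 32.2 cm², y = 11.5 cm, Ī = 1419.5 cm⁴.
Top flange (beyond web): 6.6 × 1.4, A = 9.24 cm², y = 22.3 cm, Ī = 1.5092 cm⁴.
Bottom flange (beyond web): 6.6 × 1.4, A = 9.24 cm², y = 0.7 cm, Ī = 1.5092 cm⁴.
Centroid: ȳ = ΣA·y / ΣA = 11.5 cm.
Transfer each piece to the centroidal x-axis using Ī + A·d² with d = y − 11.5:
  web: d = 0 cm → contributes +1419.5 cm⁴
  top flange (beyond web): d = 10.8 cm → contributes +1079.3 cm⁴
  bottom flange (beyond web): d = -10.8 cm → contributes +1079.3 cm⁴
Total I = 3 578 cm⁴.

I_xx ≈ 3580 cm⁴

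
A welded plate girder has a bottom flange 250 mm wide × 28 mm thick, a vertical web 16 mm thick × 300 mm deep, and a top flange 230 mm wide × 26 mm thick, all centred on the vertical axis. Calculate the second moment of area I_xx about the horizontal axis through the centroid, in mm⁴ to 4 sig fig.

Decompose the section into non-overlapping parts with the origin at the bottom-left of its bounding rectangle.
Bottom plate: 250 × 28, A = 7 000 mm², y = 14 mm, Ī = 457 333 mm⁴.
Web plate: 16 × 300, A = 4 800 mm², y = 178 mm, Ī = 36 000 000 mm⁴.
Top plate: 230 × 26, A = 5 980 mm², y = 341 mm, Ī = 336 873 mm⁴.
Centroid: ȳ = ΣA·y / ΣA = 168.255 mm.
Transfer each piece to the horizontal axis through the centroid using Ī + A·d² with d = y − 168.255:
  bottom plate: d = -154.255 mm → contributes +167 020 309 mm⁴
  web plate: d = 9.74466 mm → contributes +36 455 800 mm⁴
  top plate: d = 172.745 mm → contributes +178 784 358 mm⁴
Total I = 382 260 467 mm⁴.

I_xx ≈ 3.823 × 10⁸ mm⁴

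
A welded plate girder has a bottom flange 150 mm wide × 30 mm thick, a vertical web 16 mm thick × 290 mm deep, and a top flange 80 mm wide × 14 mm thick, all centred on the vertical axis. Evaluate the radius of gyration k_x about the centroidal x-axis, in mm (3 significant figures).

k_x ≈ 119 mm

Break the section into simple shapes (no overlaps), measuring from the bottom-left corner of the bounding box.
Bottom plate: 150 × 30, A = 4 500 mm², y = 15 mm, Ī = 337 500 mm⁴.
Web plate: 16 × 290, A = 4 640 mm², y = 175 mm, Ī = 32 518 667 mm⁴.
Top plate: 80 × 14, A = 1 120 mm², y = 327 mm, Ī = 18 293 mm⁴.
Centroid: ȳ = ΣA·y / ΣA = 121.42 mm.
Transfer each piece to the centroidal x-axis using Ī + A·d² with d = y − 121.42:
  bottom plate: d = -106.42 mm → contributes +51 298 248 mm⁴
  web plate: d = 53.583 mm → contributes +45 840 670 mm⁴
  top plate: d = 205.58 mm → contributes +47 354 317 mm⁴
Total I = 144 493 235 mm⁴.
Radius of gyration: k = √(I/A) = √(144 493 235 / 10 260) = 118.67 mm.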